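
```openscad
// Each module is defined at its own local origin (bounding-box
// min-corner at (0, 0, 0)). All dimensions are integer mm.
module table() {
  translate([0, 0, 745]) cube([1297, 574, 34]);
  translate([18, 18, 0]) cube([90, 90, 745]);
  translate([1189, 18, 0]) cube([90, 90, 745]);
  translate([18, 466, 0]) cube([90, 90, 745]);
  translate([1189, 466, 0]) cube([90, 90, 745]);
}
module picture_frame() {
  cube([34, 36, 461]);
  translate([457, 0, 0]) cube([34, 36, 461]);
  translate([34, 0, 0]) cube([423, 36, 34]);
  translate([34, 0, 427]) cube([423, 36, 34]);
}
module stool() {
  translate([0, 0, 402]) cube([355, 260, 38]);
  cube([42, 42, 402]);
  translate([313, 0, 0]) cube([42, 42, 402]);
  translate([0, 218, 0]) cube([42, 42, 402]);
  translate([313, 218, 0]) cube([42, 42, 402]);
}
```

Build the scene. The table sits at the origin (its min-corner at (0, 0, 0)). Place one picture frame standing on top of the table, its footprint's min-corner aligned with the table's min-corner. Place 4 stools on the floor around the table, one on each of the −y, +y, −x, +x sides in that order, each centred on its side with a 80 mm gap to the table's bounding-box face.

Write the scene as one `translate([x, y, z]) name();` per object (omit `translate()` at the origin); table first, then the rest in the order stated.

table();
translate([0, 0, 779]) picture_frame();
translate([471, -340, 0]) stool();
translate([471, 654, 0]) stool();
translate([-435, 157, 0]) stool();
translate([1377, 157, 0]) stool();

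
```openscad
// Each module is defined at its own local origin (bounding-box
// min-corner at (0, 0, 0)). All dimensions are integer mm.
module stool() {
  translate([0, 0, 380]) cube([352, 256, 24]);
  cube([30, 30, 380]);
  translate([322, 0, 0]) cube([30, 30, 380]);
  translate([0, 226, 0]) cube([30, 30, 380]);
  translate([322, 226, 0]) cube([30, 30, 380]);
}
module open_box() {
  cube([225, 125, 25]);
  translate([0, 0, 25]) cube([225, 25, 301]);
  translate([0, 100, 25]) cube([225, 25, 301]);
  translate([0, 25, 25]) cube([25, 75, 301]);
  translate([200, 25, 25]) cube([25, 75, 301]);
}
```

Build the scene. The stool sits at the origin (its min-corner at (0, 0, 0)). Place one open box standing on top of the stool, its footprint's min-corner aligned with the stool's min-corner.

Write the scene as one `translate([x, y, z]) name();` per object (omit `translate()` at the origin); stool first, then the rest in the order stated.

stool();
translate([0, 0, 404]) open_box();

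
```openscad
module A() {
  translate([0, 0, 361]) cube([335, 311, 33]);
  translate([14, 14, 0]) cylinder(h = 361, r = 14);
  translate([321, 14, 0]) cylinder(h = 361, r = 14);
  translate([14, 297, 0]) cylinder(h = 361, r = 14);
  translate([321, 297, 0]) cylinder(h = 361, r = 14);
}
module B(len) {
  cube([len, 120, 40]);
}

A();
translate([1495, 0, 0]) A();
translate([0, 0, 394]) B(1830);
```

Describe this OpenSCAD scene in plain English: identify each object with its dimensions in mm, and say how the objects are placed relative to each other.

A is a four-legged stool. The seat is 335×311 mm, 33 mm thick, top at z = 394 mm. It stands on four round legs, each 28 mm in diameter, from z = 0 to the seat underside, each leg's axis is inset half a diameter from the nearest pair of seat edges (so the leg's bounding box is flush with the corner).

B is a rectangular beam 1830 mm long (x), 120 mm deep (y), 40 mm thick (z).

The beam spans the tops of two stools placed 1160 mm apart, resting at z = 394 mm.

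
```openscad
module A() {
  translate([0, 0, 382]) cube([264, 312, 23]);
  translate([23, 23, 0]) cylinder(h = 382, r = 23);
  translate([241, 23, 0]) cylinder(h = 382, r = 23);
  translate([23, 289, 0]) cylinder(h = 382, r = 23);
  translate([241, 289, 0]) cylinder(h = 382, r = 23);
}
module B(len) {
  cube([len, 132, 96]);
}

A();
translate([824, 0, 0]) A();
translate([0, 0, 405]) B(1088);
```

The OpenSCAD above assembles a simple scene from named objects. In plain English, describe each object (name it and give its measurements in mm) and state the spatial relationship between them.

A is a four-legged stool. The seat is a 264×312×23 mm slab whose top surface is at z = 405 mm; four round legs, each 46 mm in diameter, run from the floor (z = 0) to the underside of the seat, each leg's axis is inset half a diameter from the nearest pair of seat edges (so the leg's bounding box is flush with the corner).

B is a rectangular beam 1088 mm long (x), 132 mm deep (y), 96 mm thick (z).

The beam spans the tops of two stools placed 560 mm apart, resting at z = 405 mm.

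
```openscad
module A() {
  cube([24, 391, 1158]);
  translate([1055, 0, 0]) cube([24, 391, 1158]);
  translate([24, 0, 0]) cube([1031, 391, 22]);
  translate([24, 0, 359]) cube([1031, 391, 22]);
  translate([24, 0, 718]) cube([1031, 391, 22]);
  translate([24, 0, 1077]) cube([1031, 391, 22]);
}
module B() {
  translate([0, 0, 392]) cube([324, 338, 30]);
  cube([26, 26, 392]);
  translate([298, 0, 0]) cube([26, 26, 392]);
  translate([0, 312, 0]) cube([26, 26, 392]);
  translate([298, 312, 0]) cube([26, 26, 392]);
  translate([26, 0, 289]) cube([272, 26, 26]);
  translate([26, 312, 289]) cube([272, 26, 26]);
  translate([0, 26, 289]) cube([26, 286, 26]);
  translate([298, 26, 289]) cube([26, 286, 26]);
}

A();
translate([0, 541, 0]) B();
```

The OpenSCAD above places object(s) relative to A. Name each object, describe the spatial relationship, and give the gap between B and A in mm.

A is a bookshelf. B is a stool. The stool is on the floor beside the bookshelf on its +y side. The gap between the stool and the bookshelf is 150 mm.

The stool's nearest face is 150 mm from the bookshelf's +y face.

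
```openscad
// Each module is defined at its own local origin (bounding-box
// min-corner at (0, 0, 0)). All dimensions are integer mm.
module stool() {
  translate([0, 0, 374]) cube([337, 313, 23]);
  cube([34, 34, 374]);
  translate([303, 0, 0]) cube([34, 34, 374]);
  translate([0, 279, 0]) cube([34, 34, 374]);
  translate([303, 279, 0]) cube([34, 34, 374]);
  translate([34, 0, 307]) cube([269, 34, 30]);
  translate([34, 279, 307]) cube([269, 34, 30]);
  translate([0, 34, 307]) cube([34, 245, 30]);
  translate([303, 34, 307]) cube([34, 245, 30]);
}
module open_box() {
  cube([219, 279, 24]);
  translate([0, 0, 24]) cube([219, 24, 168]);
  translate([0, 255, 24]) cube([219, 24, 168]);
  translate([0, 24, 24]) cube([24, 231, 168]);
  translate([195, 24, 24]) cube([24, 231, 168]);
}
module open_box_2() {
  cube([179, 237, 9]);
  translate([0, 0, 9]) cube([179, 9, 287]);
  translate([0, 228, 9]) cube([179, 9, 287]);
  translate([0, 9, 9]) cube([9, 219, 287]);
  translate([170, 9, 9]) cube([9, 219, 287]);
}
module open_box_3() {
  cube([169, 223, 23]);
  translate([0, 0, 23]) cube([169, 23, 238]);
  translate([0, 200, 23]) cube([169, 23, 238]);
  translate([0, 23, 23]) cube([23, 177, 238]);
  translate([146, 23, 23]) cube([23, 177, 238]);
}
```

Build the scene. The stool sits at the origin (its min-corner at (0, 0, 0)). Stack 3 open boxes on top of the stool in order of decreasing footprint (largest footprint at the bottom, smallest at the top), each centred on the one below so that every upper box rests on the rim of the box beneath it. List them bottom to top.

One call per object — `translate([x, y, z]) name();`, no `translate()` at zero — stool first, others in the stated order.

stool();
translate([59, 17, 397]) open_box();
translate([79, 38, 589]) open_box_2();
translate([84, 45, 885]) open_box_3();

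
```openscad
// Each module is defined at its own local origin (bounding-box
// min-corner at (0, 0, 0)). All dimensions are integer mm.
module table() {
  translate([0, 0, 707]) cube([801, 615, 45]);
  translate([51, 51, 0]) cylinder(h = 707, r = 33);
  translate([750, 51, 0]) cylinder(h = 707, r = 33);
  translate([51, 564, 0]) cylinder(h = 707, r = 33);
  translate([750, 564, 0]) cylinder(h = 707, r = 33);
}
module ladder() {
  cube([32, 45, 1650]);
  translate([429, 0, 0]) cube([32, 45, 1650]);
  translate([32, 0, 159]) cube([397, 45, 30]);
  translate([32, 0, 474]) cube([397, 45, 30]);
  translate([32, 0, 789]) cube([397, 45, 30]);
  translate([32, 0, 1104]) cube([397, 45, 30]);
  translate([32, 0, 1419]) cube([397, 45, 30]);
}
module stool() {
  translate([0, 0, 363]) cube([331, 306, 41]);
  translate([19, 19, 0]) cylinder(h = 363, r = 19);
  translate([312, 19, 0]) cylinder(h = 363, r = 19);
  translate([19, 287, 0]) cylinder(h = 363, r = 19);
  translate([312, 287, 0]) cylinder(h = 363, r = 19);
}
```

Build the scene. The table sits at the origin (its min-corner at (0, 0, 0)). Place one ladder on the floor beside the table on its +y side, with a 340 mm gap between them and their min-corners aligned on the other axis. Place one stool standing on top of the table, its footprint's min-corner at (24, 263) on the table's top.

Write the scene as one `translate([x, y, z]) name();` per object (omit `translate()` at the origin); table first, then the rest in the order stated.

table();
translate([0, 955, 0]) ladder();
translate([24, 263, 752]) stool();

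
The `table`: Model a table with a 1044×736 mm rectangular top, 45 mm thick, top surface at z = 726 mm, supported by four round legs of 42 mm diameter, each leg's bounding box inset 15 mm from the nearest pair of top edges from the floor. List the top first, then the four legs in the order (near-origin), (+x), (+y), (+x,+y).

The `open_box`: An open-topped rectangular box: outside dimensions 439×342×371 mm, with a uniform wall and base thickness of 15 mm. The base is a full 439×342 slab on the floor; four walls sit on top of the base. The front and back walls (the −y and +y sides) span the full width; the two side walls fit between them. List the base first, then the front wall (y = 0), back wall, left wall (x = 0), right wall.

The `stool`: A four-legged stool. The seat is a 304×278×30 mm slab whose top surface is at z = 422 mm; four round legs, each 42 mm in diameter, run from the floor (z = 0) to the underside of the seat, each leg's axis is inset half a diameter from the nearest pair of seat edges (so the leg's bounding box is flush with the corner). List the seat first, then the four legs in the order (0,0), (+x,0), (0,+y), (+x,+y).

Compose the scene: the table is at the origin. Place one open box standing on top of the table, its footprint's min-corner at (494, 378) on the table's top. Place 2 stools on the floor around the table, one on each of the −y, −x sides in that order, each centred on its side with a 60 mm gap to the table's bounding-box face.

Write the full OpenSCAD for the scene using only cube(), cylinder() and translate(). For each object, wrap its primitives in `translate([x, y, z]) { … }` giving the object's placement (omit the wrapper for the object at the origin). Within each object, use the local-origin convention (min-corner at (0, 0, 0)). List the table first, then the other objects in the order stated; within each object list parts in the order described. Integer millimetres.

translate([0, 0, 681]) cube([1044, 736, 45]);
translate([36, 36, 0]) cylinder(h = 681, r = 21);
translate([1008, 36, 0]) cylinder(h = 681, r = 21);
translate([36, 700, 0]) cylinder(h = 681, r = 21);
translate([1008, 700, 0]) cylinder(h = 681, r = 21);
translate([494, 378, 726]) {
  cube([439, 342, 15]);
  translate([0, 0, 15]) cube([439, 15, 356]);
  translate([0, 327, 15]) cube([439, 15, 356]);
  translate([0, 15, 15]) cube([15, 312, 356]);
  translate([424, 15, 15]) cube([15, 312, 356]);
}
translate([370, -338, 0]) {
  translate([0, 0, 392]) cube([304, 278, 30]);
  translate([21, 21, 0]) cylinder(h = 392, r = 21);
  translate([283, 21, 0]) cylinder(h = 392, r = 21);
  translate([21, 257, 0]) cylinder(h = 392, r = 21);
  translate([283, 257, 0]) cylinder(h = 392, r = 21);
}
translate([-364, 229, 0]) {
  translate([0, 0, 392]) cube([304, 278, 30]);
  translate([21, 21, 0]) cylinder(h = 392, r = 21);
  translate([283, 21, 0]) cylinder(h = 392, r = 21);
  translate([21, 257, 0]) cylinder(h = 392, r = 21);
  translate([283, 257, 0]) cylinder(h = 392, r = 21);
}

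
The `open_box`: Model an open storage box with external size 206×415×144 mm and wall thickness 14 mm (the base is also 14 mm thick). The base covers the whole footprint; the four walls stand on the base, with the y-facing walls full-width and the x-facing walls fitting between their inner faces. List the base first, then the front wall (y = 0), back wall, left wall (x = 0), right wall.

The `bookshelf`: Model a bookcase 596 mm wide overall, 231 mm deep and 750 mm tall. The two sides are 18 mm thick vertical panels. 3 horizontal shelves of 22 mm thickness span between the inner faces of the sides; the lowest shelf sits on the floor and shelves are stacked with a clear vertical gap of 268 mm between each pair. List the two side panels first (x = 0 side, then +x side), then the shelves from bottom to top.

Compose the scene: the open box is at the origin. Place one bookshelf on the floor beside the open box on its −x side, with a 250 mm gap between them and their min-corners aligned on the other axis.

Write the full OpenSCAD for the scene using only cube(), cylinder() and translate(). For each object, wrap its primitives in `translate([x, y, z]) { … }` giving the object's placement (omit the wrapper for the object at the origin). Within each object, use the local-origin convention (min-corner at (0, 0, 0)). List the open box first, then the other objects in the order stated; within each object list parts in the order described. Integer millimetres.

cube([206, 415, 14]);
translate([0, 0, 14]) cube([206, 14, 130]);
translate([0, 401, 14]) cube([206, 14, 130]);
translate([0, 14, 14]) cube([14, 387, 130]);
translate([192, 14, 14]) cube([14, 387, 130]);
translate([-846, 0, 0]) {
  cube([18, 231, 750]);
  translate([578, 0, 0]) cube([18, 231, 750]);
  translate([18, 0, 0]) cube([560, 231, 22]);
  translate([18, 0, 290]) cube([560, 231, 22]);
  translate([18, 0, 580]) cube([560, 231, 22]);
}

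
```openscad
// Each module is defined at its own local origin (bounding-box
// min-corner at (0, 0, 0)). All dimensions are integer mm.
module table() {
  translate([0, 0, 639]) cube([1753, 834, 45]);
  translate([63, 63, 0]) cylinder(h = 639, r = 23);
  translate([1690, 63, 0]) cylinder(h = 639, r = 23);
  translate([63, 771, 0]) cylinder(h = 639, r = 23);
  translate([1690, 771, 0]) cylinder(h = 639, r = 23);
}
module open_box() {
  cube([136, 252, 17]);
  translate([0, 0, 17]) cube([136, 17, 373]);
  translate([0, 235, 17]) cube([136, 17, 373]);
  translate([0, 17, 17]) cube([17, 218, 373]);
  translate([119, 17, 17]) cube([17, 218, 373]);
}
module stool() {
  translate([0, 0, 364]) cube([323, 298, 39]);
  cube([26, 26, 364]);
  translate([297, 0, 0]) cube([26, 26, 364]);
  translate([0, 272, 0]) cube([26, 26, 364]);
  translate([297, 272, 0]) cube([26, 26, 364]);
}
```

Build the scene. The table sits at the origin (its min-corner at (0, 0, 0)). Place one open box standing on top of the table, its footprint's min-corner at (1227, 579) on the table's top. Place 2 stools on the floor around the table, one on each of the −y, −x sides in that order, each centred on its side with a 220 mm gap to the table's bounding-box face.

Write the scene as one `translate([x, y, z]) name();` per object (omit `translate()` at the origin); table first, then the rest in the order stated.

table();
translate([1227, 579, 684]) open_box();
translate([715, -518, 0]) stool();
translate([-543, 268, 0]) stool();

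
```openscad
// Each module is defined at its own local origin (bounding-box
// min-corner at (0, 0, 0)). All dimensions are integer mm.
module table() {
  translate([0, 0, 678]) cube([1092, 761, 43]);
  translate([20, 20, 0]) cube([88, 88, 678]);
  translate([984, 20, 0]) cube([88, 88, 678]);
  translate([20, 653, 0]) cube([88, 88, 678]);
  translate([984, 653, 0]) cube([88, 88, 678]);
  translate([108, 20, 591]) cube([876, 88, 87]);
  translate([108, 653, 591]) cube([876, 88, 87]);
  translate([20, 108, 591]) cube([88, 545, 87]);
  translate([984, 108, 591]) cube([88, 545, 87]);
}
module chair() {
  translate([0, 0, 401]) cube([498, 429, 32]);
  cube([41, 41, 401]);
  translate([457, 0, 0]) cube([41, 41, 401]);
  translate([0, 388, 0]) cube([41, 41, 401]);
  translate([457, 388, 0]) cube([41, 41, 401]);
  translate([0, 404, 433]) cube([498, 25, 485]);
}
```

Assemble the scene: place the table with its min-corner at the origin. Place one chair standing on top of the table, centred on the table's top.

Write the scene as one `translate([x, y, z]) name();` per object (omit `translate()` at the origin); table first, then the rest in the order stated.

table();
translate([297, 166, 721]) chair();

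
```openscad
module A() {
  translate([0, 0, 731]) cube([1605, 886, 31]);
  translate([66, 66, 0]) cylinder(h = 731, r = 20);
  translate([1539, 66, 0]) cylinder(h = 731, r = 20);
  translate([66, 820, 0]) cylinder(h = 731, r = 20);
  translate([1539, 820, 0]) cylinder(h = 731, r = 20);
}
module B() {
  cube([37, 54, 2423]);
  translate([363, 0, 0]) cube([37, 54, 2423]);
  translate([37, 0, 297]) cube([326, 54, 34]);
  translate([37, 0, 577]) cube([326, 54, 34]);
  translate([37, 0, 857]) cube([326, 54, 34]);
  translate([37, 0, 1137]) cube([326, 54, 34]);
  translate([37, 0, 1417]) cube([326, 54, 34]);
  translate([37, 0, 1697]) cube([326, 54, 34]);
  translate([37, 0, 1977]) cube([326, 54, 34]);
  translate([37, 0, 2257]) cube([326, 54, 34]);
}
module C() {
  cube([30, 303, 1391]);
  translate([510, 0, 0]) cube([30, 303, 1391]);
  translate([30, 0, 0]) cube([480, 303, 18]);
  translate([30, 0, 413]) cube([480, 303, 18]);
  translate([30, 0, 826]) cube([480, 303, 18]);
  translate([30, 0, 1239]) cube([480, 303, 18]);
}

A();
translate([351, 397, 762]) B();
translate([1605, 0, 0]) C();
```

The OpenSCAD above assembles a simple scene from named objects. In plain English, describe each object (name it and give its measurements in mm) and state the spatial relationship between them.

A is a table: top 1605 mm (x) × 886 mm (y), 31 mm thick, upper face at z = 762 mm, on four round legs of 40 mm diameter, each leg's bounding box inset 46 mm from the nearest pair of top edges, running from z = 0 to the bottom of the top.

B is a straight ladder. Two 37×54 mm vertical rails, 2423 mm tall, stand 400 mm apart (outside-to-outside) with their front faces coplanar on the −y side. 8 rungs, each 54 mm deep and 34 mm tall, span between the inner faces of the rails, front faces flush with the rails. The lowest rung's underside is at z = 297 mm and rungs are spaced 280 mm apart (underside to underside).

C is a bookshelf 540 mm wide overall, 303 mm deep and 1391 mm tall. The two sides are 30 mm thick vertical panels. 4 horizontal shelves of 18 mm thickness span between the inner faces of the sides; the lowest shelf sits on the floor and shelves are stacked with a clear vertical gap of 395 mm between each pair.

The ladder is on top of the table. The bookshelf is against the table's +x side, with their −y faces flush.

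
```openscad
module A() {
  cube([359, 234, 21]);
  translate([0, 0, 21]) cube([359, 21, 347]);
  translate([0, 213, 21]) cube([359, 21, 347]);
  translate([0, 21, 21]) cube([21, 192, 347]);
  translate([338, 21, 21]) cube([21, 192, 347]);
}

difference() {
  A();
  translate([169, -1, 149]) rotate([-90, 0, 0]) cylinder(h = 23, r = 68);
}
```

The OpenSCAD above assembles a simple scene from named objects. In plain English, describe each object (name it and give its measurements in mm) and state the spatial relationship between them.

A is an open storage box with external size 359×234×368 mm and wall thickness 21 mm (the base is also 21 mm thick). The base covers the whole footprint; the four walls stand on the base, with the y-facing walls full-width and the x-facing walls fitting between their inner faces.

The open box has a circular hole of radius 68 mm through its front wall, centred at (x = 169, z = 149).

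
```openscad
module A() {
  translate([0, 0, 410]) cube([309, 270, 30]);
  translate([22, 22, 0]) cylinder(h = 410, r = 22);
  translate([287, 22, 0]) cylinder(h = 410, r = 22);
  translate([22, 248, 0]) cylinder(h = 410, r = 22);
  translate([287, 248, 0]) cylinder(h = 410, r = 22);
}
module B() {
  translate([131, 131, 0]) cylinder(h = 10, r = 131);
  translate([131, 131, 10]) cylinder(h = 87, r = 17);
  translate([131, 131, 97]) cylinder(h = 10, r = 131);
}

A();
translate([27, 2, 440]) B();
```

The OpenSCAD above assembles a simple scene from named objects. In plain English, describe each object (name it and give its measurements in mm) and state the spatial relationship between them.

A is a four-legged stool. The seat is a 309×270×30 mm slab whose top surface is at z = 440 mm; four round legs, each 44 mm in diameter, run from the floor (z = 0) to the underside of the seat, each leg's axis is inset half a diameter from the nearest pair of seat edges (so the leg's bounding box is flush with the corner).

B is a spool: two coaxial disc flanges of radius 131 mm and thickness 10 mm, joined by a core cylinder of radius 17 mm and height 87 mm. The lower flange rests on z = 0 and the three cylinders share a vertical axis.

The spool is on top of the stool.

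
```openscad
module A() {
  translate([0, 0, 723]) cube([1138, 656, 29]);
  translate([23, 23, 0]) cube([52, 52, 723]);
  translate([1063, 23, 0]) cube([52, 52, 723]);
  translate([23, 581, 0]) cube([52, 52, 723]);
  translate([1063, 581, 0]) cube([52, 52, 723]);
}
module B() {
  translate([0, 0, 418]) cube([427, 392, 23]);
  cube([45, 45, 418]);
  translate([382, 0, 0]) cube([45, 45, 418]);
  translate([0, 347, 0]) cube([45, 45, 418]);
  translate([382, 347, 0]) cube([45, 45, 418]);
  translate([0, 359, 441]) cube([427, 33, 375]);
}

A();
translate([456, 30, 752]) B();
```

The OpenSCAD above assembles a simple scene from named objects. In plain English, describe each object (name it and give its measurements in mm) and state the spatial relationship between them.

A is a rectangular dining table. The top is 1138×656×29 mm with its upper surface at z = 752 mm. It stands on four 52×52 mm square legs, each inset 23 mm from the nearest pair of top edges, running from the floor to the underside of the top.

B is a chair: 427×392 mm seat, 23 mm thick, top at z = 441 mm, on four 45 mm square corner legs flush with the seat edges. A 33 mm thick backrest slab spans the full seat width, extending 375 mm above the seat top, its back face flush with the seat's +y edge.

The chair is on top of the table.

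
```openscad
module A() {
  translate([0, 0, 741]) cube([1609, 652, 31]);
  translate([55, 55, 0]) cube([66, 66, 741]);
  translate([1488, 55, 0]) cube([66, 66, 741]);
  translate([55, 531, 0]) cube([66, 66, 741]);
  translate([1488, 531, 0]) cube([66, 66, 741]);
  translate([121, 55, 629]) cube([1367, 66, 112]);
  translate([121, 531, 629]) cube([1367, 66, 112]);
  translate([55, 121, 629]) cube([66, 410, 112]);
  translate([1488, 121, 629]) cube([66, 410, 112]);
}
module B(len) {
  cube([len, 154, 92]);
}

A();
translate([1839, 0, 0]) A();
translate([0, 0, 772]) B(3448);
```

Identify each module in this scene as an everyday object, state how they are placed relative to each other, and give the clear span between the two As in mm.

Second table starts at x = 1839; first ends at x = 1609; clear span = 1839 − 1609 = 230 mm.

A is a table. B is a beam. A beam spans the tops of two tables. The clear span between the two tables is 230 mm.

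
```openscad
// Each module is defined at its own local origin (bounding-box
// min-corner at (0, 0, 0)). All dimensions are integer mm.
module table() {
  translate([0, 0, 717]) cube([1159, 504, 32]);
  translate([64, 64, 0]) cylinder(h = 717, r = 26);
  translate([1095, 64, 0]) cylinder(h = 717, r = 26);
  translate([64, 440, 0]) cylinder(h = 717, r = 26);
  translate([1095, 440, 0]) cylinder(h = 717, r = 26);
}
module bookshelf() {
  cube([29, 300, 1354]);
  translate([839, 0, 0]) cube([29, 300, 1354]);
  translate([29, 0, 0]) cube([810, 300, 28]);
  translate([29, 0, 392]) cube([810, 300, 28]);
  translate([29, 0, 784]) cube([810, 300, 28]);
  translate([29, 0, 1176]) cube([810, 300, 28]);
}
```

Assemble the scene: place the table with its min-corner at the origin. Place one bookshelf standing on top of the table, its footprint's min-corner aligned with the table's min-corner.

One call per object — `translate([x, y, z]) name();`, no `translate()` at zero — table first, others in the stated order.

table();
translate([0, 0, 749]) bookshelf();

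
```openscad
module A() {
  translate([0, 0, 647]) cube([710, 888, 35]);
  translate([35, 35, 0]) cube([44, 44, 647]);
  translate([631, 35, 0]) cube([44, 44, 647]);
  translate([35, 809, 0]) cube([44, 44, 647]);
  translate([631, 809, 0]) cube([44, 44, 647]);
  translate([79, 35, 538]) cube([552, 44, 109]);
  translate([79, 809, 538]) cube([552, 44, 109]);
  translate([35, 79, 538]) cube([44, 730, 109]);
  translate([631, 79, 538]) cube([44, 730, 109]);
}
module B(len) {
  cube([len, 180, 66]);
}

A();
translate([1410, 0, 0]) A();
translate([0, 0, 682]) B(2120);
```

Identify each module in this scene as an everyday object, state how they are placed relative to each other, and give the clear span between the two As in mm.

A is a table. B is a beam. A beam spans the tops of two tables. The clear span between the two tables is 700 mm.

Second table starts at x = 1410; first ends at x = 710; clear span = 1410 − 710 = 700 mm.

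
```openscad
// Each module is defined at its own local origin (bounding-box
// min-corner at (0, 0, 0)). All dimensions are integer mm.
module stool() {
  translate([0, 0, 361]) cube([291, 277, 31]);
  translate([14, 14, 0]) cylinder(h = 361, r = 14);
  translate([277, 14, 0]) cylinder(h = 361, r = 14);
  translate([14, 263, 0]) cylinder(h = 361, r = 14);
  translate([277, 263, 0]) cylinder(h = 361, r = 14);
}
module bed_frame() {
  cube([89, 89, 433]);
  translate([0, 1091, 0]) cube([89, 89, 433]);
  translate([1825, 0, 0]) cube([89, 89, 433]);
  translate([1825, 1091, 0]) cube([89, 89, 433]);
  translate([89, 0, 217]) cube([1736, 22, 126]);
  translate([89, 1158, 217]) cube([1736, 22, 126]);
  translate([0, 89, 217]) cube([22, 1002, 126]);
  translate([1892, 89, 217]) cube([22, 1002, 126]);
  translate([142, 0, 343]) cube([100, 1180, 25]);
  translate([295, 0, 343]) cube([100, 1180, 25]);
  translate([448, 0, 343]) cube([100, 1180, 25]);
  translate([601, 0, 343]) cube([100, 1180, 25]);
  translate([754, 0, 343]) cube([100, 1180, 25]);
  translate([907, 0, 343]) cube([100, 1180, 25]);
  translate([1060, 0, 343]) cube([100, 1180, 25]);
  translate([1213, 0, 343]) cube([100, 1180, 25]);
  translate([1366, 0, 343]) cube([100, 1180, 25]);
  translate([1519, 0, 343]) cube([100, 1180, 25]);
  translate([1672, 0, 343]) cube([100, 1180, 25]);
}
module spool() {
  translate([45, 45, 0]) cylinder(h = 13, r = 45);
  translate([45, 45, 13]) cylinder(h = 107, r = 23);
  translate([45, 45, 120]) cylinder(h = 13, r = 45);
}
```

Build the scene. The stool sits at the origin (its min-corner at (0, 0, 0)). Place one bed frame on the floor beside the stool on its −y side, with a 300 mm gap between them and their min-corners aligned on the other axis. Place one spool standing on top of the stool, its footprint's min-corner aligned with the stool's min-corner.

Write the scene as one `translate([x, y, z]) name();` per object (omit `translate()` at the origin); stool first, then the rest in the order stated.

stool();
translate([0, -1480, 0]) bed_frame();
translate([0, 0, 392]) spool();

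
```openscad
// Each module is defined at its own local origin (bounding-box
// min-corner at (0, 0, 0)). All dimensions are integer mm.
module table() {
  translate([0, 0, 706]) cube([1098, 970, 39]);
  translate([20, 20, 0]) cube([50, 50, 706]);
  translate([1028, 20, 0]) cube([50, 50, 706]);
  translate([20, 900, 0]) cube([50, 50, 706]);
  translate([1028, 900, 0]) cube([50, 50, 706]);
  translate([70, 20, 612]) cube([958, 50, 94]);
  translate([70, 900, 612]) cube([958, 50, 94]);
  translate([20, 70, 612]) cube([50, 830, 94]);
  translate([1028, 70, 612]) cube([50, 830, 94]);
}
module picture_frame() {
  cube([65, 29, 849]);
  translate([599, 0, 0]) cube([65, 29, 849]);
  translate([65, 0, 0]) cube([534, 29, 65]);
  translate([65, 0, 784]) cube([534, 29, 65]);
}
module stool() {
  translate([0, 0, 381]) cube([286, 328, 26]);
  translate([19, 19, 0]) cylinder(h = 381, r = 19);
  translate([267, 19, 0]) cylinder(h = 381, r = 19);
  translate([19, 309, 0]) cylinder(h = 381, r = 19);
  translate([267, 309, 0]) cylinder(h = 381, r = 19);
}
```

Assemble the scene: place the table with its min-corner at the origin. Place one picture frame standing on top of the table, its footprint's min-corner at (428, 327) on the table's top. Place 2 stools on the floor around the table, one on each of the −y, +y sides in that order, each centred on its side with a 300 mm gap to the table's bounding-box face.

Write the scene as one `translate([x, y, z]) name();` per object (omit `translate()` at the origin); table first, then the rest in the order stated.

table();
translate([428, 327, 745]) picture_frame();
translate([406, -628, 0]) stool();
translate([406, 1270, 0]) stool();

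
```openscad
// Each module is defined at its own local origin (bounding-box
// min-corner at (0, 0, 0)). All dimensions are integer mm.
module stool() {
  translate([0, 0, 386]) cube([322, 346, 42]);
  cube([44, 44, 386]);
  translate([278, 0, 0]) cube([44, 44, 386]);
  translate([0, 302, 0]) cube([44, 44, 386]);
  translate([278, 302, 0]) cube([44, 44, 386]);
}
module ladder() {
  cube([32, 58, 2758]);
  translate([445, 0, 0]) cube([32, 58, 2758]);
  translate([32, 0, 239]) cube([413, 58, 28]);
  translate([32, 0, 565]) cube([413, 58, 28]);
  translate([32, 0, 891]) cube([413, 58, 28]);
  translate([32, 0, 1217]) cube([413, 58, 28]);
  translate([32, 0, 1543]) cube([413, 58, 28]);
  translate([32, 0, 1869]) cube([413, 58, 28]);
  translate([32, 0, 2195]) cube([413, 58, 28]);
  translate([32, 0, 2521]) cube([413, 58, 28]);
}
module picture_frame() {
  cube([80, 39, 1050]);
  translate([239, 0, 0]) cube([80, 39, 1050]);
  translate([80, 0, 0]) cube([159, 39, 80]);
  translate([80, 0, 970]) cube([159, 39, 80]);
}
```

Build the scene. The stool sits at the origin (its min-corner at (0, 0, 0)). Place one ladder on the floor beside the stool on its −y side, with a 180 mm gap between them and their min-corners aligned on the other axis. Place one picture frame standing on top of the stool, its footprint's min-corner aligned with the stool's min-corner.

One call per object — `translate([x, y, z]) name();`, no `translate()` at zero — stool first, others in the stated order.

stool();
translate([0, -238, 0]) ladder();
translate([0, 0, 428]) picture_frame();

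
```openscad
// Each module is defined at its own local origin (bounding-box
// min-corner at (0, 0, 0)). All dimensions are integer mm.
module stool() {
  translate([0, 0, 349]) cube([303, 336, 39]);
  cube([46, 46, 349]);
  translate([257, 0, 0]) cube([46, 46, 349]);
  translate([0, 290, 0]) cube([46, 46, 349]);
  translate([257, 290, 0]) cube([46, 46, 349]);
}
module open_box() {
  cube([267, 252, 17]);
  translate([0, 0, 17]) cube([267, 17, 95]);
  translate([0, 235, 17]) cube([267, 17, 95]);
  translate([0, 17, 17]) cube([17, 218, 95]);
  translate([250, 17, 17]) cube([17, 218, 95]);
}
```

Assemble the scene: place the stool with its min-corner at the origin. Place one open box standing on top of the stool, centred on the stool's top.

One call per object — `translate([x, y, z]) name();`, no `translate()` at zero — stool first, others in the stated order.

stool();
translate([18, 42, 388]) open_box();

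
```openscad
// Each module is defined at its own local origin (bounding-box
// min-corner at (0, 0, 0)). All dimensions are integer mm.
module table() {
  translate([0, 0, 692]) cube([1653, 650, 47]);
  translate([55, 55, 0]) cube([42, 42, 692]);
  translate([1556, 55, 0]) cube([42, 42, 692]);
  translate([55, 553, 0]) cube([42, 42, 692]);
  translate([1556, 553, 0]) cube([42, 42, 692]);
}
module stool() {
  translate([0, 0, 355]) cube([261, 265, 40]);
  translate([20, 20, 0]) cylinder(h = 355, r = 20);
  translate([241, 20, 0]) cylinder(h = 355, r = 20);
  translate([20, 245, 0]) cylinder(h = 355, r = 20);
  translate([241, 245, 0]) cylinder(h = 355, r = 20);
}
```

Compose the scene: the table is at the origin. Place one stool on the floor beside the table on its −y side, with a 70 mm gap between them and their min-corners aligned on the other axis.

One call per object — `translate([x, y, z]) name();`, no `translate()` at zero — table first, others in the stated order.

table();
translate([0, -335, 0]) stool();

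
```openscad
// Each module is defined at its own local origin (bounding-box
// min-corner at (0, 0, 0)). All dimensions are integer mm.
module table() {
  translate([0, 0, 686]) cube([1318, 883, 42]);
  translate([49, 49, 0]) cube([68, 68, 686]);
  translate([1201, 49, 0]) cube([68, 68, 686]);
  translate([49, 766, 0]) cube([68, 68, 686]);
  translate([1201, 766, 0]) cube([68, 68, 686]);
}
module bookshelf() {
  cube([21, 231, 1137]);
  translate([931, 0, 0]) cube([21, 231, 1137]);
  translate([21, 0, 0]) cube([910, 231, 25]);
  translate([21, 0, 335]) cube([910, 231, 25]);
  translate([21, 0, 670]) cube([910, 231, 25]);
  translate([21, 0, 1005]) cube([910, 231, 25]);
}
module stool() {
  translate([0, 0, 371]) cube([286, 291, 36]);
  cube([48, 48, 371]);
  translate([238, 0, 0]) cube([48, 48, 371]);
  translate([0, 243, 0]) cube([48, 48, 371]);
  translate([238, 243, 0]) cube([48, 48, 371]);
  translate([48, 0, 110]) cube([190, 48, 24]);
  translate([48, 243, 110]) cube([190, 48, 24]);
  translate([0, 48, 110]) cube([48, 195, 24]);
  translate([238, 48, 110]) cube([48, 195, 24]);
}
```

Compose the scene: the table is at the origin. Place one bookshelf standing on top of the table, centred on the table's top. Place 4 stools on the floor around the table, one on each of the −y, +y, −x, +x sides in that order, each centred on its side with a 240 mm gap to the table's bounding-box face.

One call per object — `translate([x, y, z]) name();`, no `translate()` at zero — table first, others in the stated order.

table();
translate([183, 326, 728]) bookshelf();
translate([516, -531, 0]) stool();
translate([516, 1123, 0]) stool();
translate([-526, 296, 0]) stool();
translate([1558, 296, 0]) stool();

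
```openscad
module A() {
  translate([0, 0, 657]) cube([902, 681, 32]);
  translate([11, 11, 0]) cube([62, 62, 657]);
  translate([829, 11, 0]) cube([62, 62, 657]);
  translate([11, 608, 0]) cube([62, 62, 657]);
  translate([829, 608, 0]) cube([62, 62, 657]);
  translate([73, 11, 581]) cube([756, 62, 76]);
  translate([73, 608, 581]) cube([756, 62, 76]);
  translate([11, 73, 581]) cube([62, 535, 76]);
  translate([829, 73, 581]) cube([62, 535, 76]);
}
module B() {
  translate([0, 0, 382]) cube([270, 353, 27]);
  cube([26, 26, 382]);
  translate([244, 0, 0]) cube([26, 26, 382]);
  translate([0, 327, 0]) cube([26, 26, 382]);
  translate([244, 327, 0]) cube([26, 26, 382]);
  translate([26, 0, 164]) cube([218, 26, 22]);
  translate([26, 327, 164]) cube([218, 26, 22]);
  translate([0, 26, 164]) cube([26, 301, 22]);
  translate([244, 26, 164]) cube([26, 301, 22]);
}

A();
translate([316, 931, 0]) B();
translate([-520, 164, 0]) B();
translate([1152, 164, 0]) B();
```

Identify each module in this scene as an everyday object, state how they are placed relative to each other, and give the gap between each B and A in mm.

Each stool's nearest face is 250 mm from the table's bounding box.

A is a table. B is a stool. Three stools sit around the table at the +y, −x, +x sides. The gap between each stool and the table is 250 mm.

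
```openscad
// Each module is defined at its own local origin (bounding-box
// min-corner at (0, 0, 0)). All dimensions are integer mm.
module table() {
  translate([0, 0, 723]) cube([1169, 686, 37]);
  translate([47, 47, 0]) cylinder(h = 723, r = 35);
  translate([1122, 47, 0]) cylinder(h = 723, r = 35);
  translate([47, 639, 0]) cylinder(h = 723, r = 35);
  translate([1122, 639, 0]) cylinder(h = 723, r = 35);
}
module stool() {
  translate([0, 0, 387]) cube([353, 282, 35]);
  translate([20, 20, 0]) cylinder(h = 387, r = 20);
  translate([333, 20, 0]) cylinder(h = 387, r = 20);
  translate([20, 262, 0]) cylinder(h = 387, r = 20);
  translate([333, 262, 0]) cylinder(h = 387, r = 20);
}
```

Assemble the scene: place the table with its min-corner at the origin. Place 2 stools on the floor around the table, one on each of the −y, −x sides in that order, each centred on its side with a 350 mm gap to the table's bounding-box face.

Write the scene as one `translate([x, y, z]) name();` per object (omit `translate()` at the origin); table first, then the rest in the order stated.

table();
translate([408, -632, 0]) stool();
translate([-703, 202, 0]) stool();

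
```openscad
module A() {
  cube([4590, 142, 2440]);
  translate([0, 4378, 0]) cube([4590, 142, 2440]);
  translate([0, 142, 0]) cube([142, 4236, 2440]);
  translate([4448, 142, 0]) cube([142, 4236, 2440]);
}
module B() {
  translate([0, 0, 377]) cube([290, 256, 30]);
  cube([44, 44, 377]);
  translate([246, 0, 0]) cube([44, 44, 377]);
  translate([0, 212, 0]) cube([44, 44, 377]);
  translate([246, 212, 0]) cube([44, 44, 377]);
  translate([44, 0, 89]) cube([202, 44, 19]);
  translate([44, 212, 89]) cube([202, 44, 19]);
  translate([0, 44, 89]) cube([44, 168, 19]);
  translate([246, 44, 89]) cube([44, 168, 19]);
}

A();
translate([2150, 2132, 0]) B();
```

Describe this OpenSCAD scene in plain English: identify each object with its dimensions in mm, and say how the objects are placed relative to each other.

A is a box-shaped house frame (walls only): outside footprint 4590×4520 mm, wall height 2440 mm, wall thickness 142 mm. The two y-facing walls run the full x-width; the two x-facing walls fit between the inner faces of the y-facing walls.

B is a four-legged stool. The seat is 290×256 mm, 30 mm thick, top at z = 407 mm. It stands on four square legs, each 44×44 mm in cross-section, from z = 0 to the seat underside, each flush with a corner of the seat. Four stretchers, 44 mm wide and 19 mm tall, connect adjacent legs with their undersides at z = 89 mm, each running between the inner faces of the legs it joins and aligned with the legs' outer faces on the other axis.

The stool sits inside the house frame, centred.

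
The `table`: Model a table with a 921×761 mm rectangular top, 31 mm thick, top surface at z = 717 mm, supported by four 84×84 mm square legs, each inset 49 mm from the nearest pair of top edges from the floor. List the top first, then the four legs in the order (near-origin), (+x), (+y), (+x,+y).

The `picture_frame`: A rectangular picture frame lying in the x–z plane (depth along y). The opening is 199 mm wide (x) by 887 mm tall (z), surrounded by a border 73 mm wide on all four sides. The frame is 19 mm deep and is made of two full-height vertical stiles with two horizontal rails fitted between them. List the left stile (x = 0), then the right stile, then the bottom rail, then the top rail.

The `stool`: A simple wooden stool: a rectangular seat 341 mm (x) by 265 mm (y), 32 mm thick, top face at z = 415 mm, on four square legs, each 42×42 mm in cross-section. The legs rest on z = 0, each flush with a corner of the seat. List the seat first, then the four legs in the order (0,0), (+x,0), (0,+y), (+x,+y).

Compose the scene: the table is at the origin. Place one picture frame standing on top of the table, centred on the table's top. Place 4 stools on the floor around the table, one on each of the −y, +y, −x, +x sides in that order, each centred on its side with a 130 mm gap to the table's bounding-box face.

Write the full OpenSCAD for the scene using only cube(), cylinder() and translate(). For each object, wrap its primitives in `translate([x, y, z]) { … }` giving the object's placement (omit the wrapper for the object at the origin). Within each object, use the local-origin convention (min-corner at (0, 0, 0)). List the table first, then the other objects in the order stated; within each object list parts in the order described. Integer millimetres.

translate([0, 0, 686]) cube([921, 761, 31]);
translate([49, 49, 0]) cube([84, 84, 686]);
translate([788, 49, 0]) cube([84, 84, 686]);
translate([49, 628, 0]) cube([84, 84, 686]);
translate([788, 628, 0]) cube([84, 84, 686]);
translate([288, 371, 717]) {
  cube([73, 19, 1033]);
  translate([272, 0, 0]) cube([73, 19, 1033]);
  translate([73, 0, 0]) cube([199, 19, 73]);
  translate([73, 0, 960]) cube([199, 19, 73]);
}
translate([290, -395, 0]) {
  translate([0, 0, 383]) cube([341, 265, 32]);
  cube([42, 42, 383]);
  translate([299, 0, 0]) cube([42, 42, 383]);
  translate([0, 223, 0]) cube([42, 42, 383]);
  translate([299, 223, 0]) cube([42, 42, 383]);
}
translate([290, 891, 0]) {
  translate([0, 0, 383]) cube([341, 265, 32]);
  cube([42, 42, 383]);
  translate([299, 0, 0]) cube([42, 42, 383]);
  translate([0, 223, 0]) cube([42, 42, 383]);
  translate([299, 223, 0]) cube([42, 42, 383]);
}
translate([-471, 248, 0]) {
  translate([0, 0, 383]) cube([341, 265, 32]);
  cube([42, 42, 383]);
  translate([299, 0, 0]) cube([42, 42, 383]);
  translate([0, 223, 0]) cube([42, 42, 383]);
  translate([299, 223, 0]) cube([42, 42, 383]);
}
translate([1051, 248, 0]) {
  translate([0, 0, 383]) cube([341, 265, 32]);
  cube([42, 42, 383]);
  translate([299, 0, 0]) cube([42, 42, 383]);
  translate([0, 223, 0]) cube([42, 42, 383]);
  translate([299, 223, 0]) cube([42, 42, 383]);
}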